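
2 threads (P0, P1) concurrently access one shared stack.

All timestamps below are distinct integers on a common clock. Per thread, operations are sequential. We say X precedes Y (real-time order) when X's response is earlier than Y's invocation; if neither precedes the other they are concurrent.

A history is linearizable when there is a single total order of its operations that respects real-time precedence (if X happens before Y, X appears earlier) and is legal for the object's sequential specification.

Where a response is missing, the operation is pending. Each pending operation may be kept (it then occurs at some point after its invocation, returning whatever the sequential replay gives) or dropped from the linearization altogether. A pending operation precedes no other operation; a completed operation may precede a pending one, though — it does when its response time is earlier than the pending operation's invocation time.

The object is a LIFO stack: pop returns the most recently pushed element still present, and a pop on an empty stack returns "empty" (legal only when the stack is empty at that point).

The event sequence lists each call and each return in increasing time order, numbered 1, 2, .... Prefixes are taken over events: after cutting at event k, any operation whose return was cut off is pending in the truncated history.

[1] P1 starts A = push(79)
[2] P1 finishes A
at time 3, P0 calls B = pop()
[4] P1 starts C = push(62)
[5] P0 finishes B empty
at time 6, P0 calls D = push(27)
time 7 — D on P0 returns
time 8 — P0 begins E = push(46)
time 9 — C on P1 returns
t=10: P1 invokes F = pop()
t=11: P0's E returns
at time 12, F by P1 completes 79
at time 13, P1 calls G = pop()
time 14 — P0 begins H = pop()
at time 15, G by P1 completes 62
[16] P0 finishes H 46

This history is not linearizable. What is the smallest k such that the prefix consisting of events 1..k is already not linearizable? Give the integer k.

one valid order for events 1..4 is A:
after step 1 (A push(79)): stack <79>
event 5 — B's response, time 5 — after it, nothing linearizes
including or dropping the 1 pending operation (C) in any combination fails
sample order A, B (pending dropped) stalls at step 2 — B pop() → empty has no legal effect

5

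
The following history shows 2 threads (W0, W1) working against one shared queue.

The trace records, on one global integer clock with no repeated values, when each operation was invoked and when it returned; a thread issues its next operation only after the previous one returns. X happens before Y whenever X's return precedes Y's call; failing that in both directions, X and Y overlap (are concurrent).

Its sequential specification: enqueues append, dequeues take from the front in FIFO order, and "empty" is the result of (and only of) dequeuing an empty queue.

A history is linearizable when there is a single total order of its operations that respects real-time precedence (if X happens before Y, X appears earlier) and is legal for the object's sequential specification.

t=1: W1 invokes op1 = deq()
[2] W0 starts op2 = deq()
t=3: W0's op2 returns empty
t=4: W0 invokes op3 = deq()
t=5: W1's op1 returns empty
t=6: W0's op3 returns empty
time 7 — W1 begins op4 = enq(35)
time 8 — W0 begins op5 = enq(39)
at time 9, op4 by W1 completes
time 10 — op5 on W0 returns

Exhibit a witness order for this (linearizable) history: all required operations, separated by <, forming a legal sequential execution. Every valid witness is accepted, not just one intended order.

after step 1 (op1 deq() → empty): queue <>
after step 2 (op2 deq() → empty): queue <>
after step 3 (op3 deq() → empty): queue <>
after step 4 (op4 enq(35)): queue <35>
after step 5 (op5 enq(39)): queue <35,39>

op1 < op2 < op3 < op4 < op5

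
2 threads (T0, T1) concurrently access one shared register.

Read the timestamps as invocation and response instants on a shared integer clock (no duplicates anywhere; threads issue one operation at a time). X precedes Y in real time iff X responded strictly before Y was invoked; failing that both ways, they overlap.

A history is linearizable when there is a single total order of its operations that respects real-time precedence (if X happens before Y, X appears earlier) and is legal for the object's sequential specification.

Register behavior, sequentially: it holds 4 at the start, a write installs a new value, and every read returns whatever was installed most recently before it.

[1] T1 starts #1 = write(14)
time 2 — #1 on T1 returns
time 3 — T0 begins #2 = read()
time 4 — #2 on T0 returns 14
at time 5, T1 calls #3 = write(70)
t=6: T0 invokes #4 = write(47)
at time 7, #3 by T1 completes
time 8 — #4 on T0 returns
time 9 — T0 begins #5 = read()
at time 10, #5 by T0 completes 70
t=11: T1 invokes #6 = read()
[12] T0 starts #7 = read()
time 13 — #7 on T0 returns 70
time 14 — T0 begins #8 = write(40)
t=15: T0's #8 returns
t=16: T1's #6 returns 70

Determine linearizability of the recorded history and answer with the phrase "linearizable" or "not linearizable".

linearizable

one valid linearization: #1, #2, #4, #3, #5, #6, #7, #8
1. #1 write(14), leaving value 14
2. #2 read() → 14, leaving value 14
3. #4 write(47), leaving value 47
4. #3 write(70), leaving value 70
5. #5 read() → 70, leaving value 70
6. #6 read() → 70, leaving value 70
7. #7 read() → 70, leaving value 70
8. #8 write(40), leaving value 40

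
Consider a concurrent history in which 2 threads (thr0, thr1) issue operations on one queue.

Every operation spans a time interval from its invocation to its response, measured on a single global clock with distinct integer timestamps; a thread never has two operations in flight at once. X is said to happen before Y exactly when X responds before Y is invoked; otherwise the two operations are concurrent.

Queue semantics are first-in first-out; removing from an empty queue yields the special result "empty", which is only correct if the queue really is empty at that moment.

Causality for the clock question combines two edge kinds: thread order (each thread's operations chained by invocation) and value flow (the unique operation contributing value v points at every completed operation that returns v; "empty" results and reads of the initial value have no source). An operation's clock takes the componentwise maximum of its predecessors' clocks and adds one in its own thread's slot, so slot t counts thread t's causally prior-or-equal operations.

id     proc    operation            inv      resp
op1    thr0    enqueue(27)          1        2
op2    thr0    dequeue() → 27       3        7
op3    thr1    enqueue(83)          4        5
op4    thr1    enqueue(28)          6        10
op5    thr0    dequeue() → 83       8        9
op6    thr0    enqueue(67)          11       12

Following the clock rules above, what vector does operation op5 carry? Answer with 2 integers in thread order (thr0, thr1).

VC(op3, invoked at 4): no causal predecessors; +1 on thr1 → (0, 1)
VC(op1, invoked at 1): no causal predecessors; +1 on thr0 → (1, 0)
merge at op4 (invoked 6): VC(op3)=(0, 1), own-thread bump on thr1 → (0, 2)
merge at op2 (invoked 3): VC(op1)=(1, 0), own-thread bump on thr0 → (2, 0)
merge at op5 (invoked 8): VC(op2)=(2, 0), VC(op3)=(0, 1), own-thread bump on thr0 → (3, 1)
merge at op6 (invoked 11): VC(op5)=(3, 1), own-thread bump on thr0 → (4, 1)
target: VC(op5) = (3, 1)

(3, 1)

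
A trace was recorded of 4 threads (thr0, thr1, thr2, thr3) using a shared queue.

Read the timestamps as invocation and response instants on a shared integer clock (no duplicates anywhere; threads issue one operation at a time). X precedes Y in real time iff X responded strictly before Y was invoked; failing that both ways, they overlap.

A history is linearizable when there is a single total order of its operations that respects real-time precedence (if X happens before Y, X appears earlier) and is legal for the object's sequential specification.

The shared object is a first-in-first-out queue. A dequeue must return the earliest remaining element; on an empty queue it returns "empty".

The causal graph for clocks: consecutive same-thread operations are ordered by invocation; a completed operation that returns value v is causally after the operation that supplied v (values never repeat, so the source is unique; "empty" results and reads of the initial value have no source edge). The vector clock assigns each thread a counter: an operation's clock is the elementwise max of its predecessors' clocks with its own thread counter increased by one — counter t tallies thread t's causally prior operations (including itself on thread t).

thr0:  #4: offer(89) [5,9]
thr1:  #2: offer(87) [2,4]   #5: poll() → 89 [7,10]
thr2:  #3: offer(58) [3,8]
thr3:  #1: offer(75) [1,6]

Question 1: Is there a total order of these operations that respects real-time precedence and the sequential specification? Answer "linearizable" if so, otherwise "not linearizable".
not linearizable

cut after 9 events: linearizable; cut after 10 events (#5 responds, time 10): not linearizable
no legal order exists: 25 real-time-consistent candidates over 5 completed queue operations, all rejected
e.g. #1, #2, #3, #4, #5: illegal at step 5, since #5 poll() → 89 cannot apply there
e.g. #1, #2, #3, #5, #4: illegal at step 4, since #5 poll() → 89 cannot apply there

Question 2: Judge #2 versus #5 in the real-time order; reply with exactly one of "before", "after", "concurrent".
Answer: before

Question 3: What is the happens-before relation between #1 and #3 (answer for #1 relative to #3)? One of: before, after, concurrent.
Answer: concurrent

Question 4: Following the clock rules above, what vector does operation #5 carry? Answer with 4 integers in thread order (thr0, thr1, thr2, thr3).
Answer: (1, 2, 0, 0)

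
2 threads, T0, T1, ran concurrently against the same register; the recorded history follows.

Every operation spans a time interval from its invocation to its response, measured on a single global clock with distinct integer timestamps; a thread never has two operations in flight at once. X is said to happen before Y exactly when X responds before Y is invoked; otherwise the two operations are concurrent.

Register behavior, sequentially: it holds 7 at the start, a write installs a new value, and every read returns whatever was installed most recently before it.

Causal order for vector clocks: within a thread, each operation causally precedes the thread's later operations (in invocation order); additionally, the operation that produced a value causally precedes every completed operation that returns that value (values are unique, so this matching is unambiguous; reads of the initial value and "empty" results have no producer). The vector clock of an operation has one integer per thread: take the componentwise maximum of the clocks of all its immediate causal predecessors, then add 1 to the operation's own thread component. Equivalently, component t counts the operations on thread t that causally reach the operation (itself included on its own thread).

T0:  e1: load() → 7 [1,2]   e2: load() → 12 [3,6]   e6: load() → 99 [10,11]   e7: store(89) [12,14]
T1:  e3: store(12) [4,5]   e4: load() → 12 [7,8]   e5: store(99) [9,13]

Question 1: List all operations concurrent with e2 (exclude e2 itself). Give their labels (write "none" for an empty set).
Answer: e3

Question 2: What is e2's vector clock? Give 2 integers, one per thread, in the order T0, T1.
Answer: (2, 1)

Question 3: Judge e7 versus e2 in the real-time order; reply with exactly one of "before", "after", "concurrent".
Answer: after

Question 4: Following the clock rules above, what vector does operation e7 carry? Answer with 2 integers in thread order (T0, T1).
Answer: (4, 3)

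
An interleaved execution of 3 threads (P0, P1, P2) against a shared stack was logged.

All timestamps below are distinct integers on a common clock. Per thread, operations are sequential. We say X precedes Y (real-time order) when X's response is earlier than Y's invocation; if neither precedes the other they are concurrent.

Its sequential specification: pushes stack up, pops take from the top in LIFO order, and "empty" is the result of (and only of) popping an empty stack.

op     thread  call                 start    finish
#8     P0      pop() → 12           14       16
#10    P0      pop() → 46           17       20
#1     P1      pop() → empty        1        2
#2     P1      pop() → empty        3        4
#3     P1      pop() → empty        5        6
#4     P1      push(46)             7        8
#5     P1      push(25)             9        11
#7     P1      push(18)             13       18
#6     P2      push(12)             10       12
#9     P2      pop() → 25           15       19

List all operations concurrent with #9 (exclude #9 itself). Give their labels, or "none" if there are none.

#10, #7, #8

concurrent with #9 ([15,19]): every op whose interval crosses 15..19
#1 [1,2]: before
#2 [3,4]: before
#3 [5,6]: before
#4 [7,8]: before
#5 [9,11]: before
#6 [10,12]: before
#7 [13,18]: concurrent
#8 [14,16]: concurrent
#10 [17,20]: concurrent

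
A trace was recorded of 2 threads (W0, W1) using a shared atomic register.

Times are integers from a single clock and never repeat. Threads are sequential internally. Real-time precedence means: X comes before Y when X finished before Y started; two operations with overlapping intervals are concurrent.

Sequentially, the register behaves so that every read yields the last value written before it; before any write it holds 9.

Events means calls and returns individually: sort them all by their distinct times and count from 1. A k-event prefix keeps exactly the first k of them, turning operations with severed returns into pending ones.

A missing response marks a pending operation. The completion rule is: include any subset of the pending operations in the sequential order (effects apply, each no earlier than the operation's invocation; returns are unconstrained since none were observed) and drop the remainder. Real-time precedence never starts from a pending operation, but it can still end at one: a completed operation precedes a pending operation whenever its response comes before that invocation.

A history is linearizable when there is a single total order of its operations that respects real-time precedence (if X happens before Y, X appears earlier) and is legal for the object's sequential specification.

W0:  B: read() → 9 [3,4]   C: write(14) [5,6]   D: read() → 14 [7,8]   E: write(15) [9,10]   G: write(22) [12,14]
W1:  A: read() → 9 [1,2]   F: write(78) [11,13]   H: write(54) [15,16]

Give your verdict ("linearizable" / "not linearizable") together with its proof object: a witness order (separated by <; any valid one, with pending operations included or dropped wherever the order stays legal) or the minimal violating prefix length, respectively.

linearizable — witness: A < B < C < D < E < F < G < H

after step 1 (A read() → 9): value 9
after step 2 (B read() → 9): value 9
after step 3 (C write(14)): value 14
after step 4 (D read() → 14): value 14
after step 5 (E write(15)): value 15
after step 6 (F write(78)): value 78
after step 7 (G write(22)): value 22
after step 8 (H write(54)): value 54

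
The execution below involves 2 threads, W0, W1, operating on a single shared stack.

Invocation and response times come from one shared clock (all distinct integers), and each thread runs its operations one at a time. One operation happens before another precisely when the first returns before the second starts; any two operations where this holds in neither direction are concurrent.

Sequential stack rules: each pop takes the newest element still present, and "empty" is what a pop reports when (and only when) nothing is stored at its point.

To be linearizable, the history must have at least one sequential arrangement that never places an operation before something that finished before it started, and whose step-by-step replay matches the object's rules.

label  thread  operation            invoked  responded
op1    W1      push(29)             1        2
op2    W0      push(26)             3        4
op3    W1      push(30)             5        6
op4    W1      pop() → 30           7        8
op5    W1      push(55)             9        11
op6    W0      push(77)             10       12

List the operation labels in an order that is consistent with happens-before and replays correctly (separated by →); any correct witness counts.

1. op1 push(29), leaving stack <29>
2. op2 push(26), leaving stack <29,26>
3. op3 push(30), leaving stack <29,26,30>
4. op4 pop() → 30, leaving stack <29,26>
5. op5 push(55), leaving stack <29,26,55>
6. op6 push(77), leaving stack <29,26,55,77>

op1 → op2 → op3 → op4 → op5 → op6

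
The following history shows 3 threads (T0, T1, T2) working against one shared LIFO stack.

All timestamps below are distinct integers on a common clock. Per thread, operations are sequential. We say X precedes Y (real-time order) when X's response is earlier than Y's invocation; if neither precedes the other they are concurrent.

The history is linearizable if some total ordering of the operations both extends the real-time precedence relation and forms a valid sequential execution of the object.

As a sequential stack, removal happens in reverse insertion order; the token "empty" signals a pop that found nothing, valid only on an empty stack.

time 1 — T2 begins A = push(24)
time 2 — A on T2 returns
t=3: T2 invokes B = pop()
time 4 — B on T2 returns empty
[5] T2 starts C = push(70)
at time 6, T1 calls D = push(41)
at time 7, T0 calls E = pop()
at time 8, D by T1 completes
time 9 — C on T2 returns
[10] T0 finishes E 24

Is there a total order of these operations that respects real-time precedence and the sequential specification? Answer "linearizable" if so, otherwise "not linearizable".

not linearizable

the violation lands at event 4, B's response at time 4: events 1..3 linearize, events 1..4 do not
one real-time candidate order over the 2 completed operations — the LIFO stack replay rejects it
e.g. A, B: illegal at step 2, since B pop() → empty cannot apply there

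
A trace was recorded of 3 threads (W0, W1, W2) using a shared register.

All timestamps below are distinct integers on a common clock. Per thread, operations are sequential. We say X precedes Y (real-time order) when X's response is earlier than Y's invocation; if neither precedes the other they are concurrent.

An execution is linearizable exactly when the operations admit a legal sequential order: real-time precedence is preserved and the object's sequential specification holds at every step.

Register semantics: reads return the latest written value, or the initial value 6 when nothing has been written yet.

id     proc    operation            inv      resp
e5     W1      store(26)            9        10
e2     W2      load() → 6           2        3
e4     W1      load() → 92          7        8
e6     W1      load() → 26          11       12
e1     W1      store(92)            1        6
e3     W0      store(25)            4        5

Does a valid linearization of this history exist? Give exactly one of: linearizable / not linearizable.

witness order: e2, e3, e1, e4, e5, e6
after step 1 (e2 load() → 6): value 6
after step 2 (e3 store(25)): value 25
after step 3 (e1 store(92)): value 92
after step 4 (e4 load() → 92): value 92
after step 5 (e5 store(26)): value 26
after step 6 (e6 load() → 26): value 26

linearizable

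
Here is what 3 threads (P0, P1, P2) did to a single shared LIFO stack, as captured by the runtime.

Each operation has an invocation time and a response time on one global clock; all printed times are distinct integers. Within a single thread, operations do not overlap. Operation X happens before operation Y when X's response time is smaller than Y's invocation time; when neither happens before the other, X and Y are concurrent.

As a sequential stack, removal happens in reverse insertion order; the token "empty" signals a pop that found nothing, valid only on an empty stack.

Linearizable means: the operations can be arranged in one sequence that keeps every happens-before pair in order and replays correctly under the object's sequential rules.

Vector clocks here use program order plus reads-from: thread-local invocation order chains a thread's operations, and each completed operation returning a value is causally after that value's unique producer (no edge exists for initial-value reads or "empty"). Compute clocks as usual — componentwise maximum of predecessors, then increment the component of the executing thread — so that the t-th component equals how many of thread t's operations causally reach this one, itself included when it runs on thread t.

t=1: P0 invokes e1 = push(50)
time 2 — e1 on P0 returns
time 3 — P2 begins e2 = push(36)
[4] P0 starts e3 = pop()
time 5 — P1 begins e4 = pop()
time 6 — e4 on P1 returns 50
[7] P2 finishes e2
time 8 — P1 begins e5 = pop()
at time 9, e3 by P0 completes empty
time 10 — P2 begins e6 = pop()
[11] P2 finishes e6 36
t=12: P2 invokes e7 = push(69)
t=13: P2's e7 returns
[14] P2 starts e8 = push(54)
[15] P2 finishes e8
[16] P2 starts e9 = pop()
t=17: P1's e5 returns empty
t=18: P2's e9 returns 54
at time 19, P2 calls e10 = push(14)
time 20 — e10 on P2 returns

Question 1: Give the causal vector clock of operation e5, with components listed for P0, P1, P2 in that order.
Answer: (1, 2, 0)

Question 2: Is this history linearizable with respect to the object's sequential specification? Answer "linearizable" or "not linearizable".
witness order: e1, e4, e3, e2, e6, e5, e7, e8, e9, e10
step 1: e1 push(50) — stack <50>
step 2: e4 pop() → 50 — stack <>
step 3: e3 pop() → empty — stack <>
step 4: e2 push(36) — stack <36>
step 5: e6 pop() → 36 — stack <>
step 6: e5 pop() → empty — stack <>
step 7: e7 push(69) — stack <69>
step 8: e8 push(54) — stack <69,54>
step 9: e9 pop() → 54 — stack <69>
step 10: e10 push(14) — stack <69,14>

linearizable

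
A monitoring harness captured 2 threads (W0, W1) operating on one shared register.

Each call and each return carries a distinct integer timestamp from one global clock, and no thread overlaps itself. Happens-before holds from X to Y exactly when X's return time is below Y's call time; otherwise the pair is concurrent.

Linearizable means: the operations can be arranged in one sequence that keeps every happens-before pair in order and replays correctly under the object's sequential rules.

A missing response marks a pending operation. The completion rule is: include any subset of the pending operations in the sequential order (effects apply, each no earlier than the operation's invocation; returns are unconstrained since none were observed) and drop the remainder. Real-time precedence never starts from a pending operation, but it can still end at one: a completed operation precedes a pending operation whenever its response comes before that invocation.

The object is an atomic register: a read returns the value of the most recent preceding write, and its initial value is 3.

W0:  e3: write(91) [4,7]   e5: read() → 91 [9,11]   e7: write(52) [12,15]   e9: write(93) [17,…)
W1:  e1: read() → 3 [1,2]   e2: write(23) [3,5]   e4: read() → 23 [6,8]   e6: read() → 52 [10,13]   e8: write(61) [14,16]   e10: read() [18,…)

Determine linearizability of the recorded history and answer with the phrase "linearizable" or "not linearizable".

linearizable

one valid linearization: e1, e2, e4, e3, e5, e7, e6, e8
step 1: e1 read() → 3 — value 3
step 2: e2 write(23) — value 23
step 3: e4 read() → 23 — value 23
step 4: e3 write(91) — value 91
step 5: e5 read() → 91 — value 91
step 6: e7 write(52) — value 52
step 7: e6 read() → 52 — value 52
step 8: e8 write(61) — value 61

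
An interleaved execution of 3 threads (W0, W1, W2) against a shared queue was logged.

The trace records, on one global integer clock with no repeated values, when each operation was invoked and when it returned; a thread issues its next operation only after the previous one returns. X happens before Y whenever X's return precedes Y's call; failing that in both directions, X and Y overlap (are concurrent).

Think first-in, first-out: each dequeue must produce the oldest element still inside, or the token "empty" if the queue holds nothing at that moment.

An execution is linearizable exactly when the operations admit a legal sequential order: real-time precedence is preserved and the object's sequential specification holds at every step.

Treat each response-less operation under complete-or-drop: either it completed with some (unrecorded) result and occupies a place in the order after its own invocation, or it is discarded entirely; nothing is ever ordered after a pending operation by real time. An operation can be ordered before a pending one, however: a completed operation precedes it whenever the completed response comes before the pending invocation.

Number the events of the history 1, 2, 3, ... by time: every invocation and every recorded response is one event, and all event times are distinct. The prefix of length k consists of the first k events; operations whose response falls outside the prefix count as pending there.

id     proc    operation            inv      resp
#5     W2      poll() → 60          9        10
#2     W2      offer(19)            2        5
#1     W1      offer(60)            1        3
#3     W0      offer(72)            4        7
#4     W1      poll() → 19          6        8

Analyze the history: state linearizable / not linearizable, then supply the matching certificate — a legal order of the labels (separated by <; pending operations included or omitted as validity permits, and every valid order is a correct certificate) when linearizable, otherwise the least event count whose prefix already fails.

linearizable — witness: #2 < #1 < #3 < #4 < #5

after step 1 (#2 offer(19)): queue <19>
after step 2 (#1 offer(60)): queue <19,60>
after step 3 (#3 offer(72)): queue <19,60,72>
after step 4 (#4 poll() → 19): queue <60,72>
after step 5 (#5 poll() → 60): queue <72>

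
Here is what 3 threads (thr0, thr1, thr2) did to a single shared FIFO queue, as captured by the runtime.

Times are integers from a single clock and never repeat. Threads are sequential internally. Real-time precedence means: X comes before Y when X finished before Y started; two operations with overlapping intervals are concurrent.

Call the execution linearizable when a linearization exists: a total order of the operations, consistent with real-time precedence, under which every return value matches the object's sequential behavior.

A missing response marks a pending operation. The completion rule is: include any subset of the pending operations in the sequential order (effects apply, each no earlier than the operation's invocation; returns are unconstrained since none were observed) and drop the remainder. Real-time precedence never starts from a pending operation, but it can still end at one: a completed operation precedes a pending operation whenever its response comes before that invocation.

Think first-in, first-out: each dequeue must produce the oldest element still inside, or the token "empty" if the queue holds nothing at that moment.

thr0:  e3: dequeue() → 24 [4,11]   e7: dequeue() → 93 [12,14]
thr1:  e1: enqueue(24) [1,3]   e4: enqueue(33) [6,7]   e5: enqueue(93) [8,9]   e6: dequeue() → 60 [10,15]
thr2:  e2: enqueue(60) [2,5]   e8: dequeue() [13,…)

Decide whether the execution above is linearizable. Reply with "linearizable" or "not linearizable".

linearizable

a witness: e1, e2, e3, e4, e5, e6, e8, e7
step 1: e1 enqueue(24) — queue <24>
step 2: e2 enqueue(60) — queue <24,60>
step 3: e3 dequeue() → 24 — queue <60>
step 4: e4 enqueue(33) — queue <60,33>
step 5: e5 enqueue(93) — queue <60,33,93>
step 6: e6 dequeue() → 60 — queue <33,93>
step 7: e8 dequeue() (pending, included) — queue <93>
step 8: e7 dequeue() → 93 — queue <>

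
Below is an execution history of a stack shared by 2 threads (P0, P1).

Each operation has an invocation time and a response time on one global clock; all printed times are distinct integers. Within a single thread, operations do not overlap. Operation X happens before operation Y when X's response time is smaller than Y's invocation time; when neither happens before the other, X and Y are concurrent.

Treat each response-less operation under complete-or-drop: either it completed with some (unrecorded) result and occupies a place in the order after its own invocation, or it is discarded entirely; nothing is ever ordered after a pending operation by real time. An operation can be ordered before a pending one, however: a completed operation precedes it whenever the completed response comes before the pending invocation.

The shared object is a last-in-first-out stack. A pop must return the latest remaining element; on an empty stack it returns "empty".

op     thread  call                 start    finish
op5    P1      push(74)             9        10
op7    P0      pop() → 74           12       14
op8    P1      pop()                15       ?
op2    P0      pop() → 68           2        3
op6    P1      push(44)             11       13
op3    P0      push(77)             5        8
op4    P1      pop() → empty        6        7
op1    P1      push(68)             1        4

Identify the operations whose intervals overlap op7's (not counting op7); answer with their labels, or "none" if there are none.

op7 spans [12,14]: anything still running between times 12 and 14 counts as concurrent
op1 [1,4]: before
op2 [2,3]: before
op3 [5,8]: before
op4 [6,7]: before
op5 [9,10]: before
op6 [11,13]: concurrent
op8 [15,…): after

op6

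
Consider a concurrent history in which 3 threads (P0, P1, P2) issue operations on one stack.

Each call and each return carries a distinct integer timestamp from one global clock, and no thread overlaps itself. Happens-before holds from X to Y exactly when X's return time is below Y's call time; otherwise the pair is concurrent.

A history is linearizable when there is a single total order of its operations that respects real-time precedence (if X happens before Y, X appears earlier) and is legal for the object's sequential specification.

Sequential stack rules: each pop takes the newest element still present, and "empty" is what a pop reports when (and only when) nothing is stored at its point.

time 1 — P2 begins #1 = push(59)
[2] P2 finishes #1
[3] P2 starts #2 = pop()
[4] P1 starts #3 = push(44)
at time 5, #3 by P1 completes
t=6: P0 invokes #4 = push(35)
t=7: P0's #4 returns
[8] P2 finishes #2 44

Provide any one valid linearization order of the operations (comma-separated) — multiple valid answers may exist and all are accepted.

1. #1 push(59), leaving stack <59>
2. #3 push(44), leaving stack <59,44>
3. #2 pop() → 44, leaving stack <59>
4. #4 push(35), leaving stack <59,35>

#1, #3, #2, #4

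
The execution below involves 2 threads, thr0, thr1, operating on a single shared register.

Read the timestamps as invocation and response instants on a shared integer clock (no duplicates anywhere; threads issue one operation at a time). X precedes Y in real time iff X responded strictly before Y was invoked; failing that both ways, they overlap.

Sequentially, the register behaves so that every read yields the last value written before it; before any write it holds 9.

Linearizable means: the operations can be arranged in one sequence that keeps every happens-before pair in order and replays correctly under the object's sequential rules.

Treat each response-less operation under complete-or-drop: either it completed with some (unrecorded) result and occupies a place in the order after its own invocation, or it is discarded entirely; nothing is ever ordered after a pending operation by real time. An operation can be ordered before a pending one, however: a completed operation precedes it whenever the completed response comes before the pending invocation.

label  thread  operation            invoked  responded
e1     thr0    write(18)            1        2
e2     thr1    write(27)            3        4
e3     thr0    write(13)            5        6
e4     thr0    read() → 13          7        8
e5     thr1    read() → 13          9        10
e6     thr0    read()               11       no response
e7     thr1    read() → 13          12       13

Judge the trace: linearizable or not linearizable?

one valid linearization: e1, e2, e3, e4, e5, e6, e7
1. e1 write(18), leaving value 18
2. e2 write(27), leaving value 27
3. e3 write(13), leaving value 13
4. e4 read() → 13, leaving value 13
5. e5 read() → 13, leaving value 13
6. e6 read() (pending, included), leaving value 13
7. e7 read() → 13, leaving value 13

linearizable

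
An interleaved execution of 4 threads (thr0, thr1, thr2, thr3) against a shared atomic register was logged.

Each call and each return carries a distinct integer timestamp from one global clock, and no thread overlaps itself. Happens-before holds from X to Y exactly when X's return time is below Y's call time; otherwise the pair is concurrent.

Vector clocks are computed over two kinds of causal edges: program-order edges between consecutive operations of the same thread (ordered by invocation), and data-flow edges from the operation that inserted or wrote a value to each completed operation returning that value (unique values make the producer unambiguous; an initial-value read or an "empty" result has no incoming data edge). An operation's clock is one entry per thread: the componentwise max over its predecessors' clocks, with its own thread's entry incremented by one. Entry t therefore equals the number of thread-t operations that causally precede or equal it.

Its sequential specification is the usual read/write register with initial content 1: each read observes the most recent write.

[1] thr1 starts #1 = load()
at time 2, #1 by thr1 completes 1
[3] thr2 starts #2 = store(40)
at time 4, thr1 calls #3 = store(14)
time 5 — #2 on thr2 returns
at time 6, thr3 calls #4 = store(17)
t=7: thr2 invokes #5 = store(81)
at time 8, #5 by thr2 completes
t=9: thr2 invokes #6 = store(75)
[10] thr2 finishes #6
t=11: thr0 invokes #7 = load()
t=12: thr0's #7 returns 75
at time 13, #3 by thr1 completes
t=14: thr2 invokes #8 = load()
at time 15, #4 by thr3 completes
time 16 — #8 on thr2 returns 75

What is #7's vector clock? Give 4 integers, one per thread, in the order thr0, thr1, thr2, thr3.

(1, 0, 3, 0)

#4, invoked 6, has no incoming edges; only thr3's bump applies → (0, 0, 0, 1)
#2, invoked 3, has no incoming edges; only thr2's bump applies → (0, 0, 1, 0)
#1, invoked 1, has no incoming edges; only thr1's bump applies → (0, 1, 0, 0)
invoked at 7, #5 merges VC(#2)=(0, 0, 1, 0) and bumps thr2's slot → (0, 0, 2, 0)
invoked at 4, #3 merges VC(#1)=(0, 1, 0, 0) and bumps thr1's slot → (0, 2, 0, 0)
invoked at 9, #6 merges VC(#5)=(0, 0, 2, 0) and bumps thr2's slot → (0, 0, 3, 0)
invoked at 14, #8 merges VC(#6)=(0, 0, 3, 0) and bumps thr2's slot → (0, 0, 4, 0)
invoked at 11, #7 merges VC(#6)=(0, 0, 3, 0) and bumps thr0's slot → (1, 0, 3, 0)
target: VC(#7) = (1, 0, 3, 0)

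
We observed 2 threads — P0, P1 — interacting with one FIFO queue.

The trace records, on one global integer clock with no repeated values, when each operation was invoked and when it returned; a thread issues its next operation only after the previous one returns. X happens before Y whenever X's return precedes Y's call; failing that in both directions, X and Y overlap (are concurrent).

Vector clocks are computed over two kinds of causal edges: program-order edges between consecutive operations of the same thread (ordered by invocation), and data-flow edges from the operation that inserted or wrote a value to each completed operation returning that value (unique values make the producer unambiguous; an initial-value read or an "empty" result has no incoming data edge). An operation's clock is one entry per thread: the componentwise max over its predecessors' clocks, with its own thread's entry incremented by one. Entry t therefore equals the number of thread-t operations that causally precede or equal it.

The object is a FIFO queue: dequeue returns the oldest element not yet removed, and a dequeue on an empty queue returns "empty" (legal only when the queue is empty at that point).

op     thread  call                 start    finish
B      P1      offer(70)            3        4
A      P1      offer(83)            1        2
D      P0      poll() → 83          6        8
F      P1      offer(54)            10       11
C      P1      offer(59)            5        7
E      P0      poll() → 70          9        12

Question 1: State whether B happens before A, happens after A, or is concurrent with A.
B spans [3,4], A spans [1,2]
resp(A)=2 < inv(B)=3

after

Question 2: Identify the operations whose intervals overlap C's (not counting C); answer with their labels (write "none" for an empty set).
C spans [5,7]: anything still running between times 5 and 7 counts as concurrent
A [1,2]: before
B [3,4]: before
D [6,8]: concurrent
E [9,12]: after
F [10,11]: after

D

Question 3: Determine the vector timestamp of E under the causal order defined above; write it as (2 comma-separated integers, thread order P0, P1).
root op A, invoked 1: fresh clock plus P1's own tick → (0, 1)
invoked at 3, B merges VC(A)=(0, 1) and bumps P1's slot → (0, 2)
invoked at 6, D merges VC(A)=(0, 1) and bumps P0's slot → (1, 1)
invoked at 5, C merges VC(B)=(0, 2) and bumps P1's slot → (0, 3)
invoked at 10, F merges VC(C)=(0, 3) and bumps P1's slot → (0, 4)
invoked at 9, E merges VC(B)=(0, 2), VC(D)=(1, 1) and bumps P0's slot → (2, 2)
target: VC(E) = (2, 2)

(2, 2)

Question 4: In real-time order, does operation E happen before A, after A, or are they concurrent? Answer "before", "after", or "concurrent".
E spans [9,12], A spans [1,2]
resp(A)=2 < inv(E)=9

after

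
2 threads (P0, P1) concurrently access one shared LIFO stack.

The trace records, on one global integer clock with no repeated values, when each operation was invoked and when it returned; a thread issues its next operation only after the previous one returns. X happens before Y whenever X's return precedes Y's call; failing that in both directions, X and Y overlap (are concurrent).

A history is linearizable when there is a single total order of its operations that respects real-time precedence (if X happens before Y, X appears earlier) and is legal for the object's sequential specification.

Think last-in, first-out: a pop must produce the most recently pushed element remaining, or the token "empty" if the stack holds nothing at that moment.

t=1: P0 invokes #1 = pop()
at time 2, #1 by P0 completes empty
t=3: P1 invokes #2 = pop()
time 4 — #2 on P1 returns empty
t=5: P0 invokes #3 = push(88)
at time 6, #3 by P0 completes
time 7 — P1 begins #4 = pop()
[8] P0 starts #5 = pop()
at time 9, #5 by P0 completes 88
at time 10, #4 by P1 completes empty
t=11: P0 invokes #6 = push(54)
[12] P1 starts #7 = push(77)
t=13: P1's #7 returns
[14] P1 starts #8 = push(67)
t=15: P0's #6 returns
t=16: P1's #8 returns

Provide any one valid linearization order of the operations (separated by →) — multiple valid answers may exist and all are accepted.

step 1: #1 pop() → empty — stack <>
step 2: #2 pop() → empty — stack <>
step 3: #3 push(88) — stack <88>
step 4: #5 pop() → 88 — stack <>
step 5: #4 pop() → empty — stack <>
step 6: #6 push(54) — stack <54>
step 7: #7 push(77) — stack <54,77>
step 8: #8 push(67) — stack <54,77,67>

#1 → #2 → #3 → #5 → #4 → #6 → #7 → #8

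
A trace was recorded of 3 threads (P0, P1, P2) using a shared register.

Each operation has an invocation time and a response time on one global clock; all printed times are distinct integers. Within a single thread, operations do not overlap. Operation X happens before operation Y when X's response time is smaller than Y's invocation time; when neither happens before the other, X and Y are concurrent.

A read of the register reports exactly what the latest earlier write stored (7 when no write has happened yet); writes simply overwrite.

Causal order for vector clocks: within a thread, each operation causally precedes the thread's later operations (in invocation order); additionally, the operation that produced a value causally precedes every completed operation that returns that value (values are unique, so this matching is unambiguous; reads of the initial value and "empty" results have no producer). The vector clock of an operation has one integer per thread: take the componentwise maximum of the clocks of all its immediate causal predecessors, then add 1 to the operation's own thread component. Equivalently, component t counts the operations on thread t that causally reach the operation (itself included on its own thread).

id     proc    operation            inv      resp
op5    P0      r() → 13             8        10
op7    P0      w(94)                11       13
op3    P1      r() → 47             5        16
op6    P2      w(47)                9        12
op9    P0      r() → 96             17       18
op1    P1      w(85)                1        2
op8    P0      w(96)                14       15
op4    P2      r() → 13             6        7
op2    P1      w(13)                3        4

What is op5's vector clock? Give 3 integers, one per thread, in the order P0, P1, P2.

(1, 2, 0)

op1, invoked 1, has no incoming edges; only P1's bump applies → (0, 1, 0)
op2, invoked 3, takes VC(op1)=(0, 1, 0) under max, adds 1 for P1 → (0, 2, 0)
op4, invoked 6, takes VC(op2)=(0, 2, 0) under max, adds 1 for P2 → (0, 2, 1)
op5, invoked 8, takes VC(op2)=(0, 2, 0) under max, adds 1 for P0 → (1, 2, 0)
op6, invoked 9, takes VC(op4)=(0, 2, 1) under max, adds 1 for P2 → (0, 2, 2)
op7, invoked 11, takes VC(op5)=(1, 2, 0) under max, adds 1 for P0 → (2, 2, 0)
op3, invoked 5, takes VC(op2)=(0, 2, 0), VC(op6)=(0, 2, 2) under max, adds 1 for P1 → (0, 3, 2)
op8, invoked 14, takes VC(op7)=(2, 2, 0) under max, adds 1 for P0 → (3, 2, 0)
op9, invoked 17, takes VC(op8)=(3, 2, 0) under max, adds 1 for P0 → (4, 2, 0)
target: VC(op5) = (1, 2, 0)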